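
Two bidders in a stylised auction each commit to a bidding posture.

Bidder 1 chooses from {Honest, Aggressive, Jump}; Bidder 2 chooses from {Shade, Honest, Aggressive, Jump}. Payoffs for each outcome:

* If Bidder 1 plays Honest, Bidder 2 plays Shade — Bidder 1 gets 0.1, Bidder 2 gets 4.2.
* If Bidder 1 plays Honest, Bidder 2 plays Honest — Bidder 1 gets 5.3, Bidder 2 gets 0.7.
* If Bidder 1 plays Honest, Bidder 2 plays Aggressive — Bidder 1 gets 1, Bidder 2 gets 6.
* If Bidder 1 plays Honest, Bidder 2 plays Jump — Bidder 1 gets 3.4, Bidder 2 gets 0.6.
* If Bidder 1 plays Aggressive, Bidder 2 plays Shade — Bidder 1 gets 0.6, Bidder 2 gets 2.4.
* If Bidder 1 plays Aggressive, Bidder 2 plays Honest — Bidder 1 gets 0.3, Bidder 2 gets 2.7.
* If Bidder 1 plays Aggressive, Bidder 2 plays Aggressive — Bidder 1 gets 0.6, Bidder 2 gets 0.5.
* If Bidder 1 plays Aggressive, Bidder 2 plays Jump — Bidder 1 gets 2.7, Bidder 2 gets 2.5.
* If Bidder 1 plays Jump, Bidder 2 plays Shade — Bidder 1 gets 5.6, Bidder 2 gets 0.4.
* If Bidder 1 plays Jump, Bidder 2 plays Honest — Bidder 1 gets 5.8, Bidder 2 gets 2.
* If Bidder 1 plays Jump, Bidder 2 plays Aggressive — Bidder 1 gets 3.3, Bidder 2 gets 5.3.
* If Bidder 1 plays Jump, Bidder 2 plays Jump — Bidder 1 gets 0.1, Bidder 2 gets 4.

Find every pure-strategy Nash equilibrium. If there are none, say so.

Check each profile: it is a Nash equilibrium iff no player can strictly gain by switching unilaterally.
(Honest, Shade): Bidder 1 can switch to Aggressive (0.1 → 0.6). Not NE.
(Honest, Honest): Bidder 1 can switch to Jump (5.3 → 5.8). Not NE.
(Honest, Aggressive): Bidder 1 can switch to Jump (1 → 3.3). Not NE.
(Honest, Jump): Bidder 2 can switch to Shade (0.6 → 4.2). Not NE.
(Aggressive, Shade): Bidder 1 can switch to Jump (0.6 → 5.6). Not NE.
(Aggressive, Honest): Bidder 1 can switch to Honest (0.3 → 5.3). Not NE.
(Aggressive, Aggressive): Bidder 1 can switch to Honest (0.6 → 1). Not NE.
(Aggressive, Jump): Bidder 1 can switch to Honest (2.7 → 3.4). Not NE.
(Jump, Aggressive): Bidder 1 gets 3.3, best alternative 1; Bidder 2 gets 5.3, best alternative 4. No profitable deviation — NE.
(The remaining 3 profiles each have a profitable deviation by the same check.)

The unique pure-strategy Nash equilibrium is (Jump, Aggressive).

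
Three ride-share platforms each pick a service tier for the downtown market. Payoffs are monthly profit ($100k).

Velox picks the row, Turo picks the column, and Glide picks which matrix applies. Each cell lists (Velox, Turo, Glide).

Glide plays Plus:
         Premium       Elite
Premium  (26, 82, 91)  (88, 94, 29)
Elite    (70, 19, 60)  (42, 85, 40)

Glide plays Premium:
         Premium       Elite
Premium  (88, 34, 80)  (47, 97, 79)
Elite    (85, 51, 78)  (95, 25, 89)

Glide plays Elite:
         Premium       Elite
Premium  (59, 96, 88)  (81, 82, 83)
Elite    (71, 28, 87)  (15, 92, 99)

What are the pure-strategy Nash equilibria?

This game has no pure Nash equilibrium.

Velox against (Premium, Plus): payoffs 26, 70 → best response Elite.
Velox against (Premium, Premium): payoffs 88, 85 → best response Premium.
Velox against (Premium, Elite): payoffs 59, 71 → best response Elite.
Velox against (Elite, Plus): payoffs 88, 42 → best response Premium.
Velox against (Elite, Premium): payoffs 47, 95 → best response Elite.
Velox against (Elite, Elite): payoffs 81, 15 → best response Premium.
Turo against (Premium, Plus): payoffs 82, 94 → best response Elite.
Turo against (Premium, Premium): payoffs 34, 97 → best response Elite.
Turo against (Premium, Elite): payoffs 96, 82 → best response Premium.
Turo against (Elite, Plus): payoffs 19, 85 → best response Elite.
Turo against (Elite, Premium): payoffs 51, 25 → best response Premium.
Turo against (Elite, Elite): payoffs 28, 92 → best response Elite.
Glide against (Premium, Premium): payoffs 91, 80, 88 → best response Plus.
Glide against (Premium, Elite): payoffs 29, 79, 83 → best response Elite.
Glide against (Elite, Premium): payoffs 60, 78, 87 → best response Elite.
Glide against (Elite, Elite): payoffs 40, 89, 99 → best response Elite.
No profile is a mutual best response for all players.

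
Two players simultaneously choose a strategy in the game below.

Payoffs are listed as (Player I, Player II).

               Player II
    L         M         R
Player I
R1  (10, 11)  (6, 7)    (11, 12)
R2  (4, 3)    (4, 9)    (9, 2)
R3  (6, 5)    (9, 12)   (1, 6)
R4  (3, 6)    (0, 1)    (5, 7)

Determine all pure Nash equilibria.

Pure-strategy Nash equilibria: (R1, R) and (R3, M)

Player I against L: payoffs 10, 4, 6, 3 → best response R1.
Player I against M: payoffs 6, 4, 9, 0 → best response R3.
Player I against R: payoffs 11, 9, 1, 5 → best response R1.
Player II against R1: payoffs 11, 7, 12 → best response R.
Player II against R2: payoffs 3, 9, 2 → best response M.
Player II against R3: payoffs 5, 12, 6 → best response M.
Player II against R4: payoffs 6, 1, 7 → best response R.
Mutual best responses: (R1, R); (R3, M).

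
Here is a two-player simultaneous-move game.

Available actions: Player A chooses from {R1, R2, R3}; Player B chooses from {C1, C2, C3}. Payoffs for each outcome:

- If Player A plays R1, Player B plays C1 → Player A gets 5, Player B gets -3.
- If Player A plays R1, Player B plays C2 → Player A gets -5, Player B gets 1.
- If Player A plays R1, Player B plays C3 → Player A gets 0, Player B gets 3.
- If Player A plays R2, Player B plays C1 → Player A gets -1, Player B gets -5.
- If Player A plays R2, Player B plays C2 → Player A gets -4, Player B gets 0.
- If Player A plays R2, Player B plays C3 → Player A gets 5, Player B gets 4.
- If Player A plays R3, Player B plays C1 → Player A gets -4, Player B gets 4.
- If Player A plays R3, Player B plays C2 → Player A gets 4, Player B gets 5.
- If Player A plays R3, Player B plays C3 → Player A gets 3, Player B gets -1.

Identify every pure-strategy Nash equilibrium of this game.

(R2, C3), (R3, C2)

Player A against C1: payoffs 5, -1, -4 → best response R1.
Player A against C2: payoffs -5, -4, 4 → best response R3.
Player A against C3: payoffs 0, 5, 3 → best response R2.
Player B against R1: payoffs -3, 1, 3 → best response C3.
Player B against R2: payoffs -5, 0, 4 → best response C3.
Player B against R3: payoffs 4, 5, -1 → best response C2.
Mutual best responses: (R2, C3); (R3, C2).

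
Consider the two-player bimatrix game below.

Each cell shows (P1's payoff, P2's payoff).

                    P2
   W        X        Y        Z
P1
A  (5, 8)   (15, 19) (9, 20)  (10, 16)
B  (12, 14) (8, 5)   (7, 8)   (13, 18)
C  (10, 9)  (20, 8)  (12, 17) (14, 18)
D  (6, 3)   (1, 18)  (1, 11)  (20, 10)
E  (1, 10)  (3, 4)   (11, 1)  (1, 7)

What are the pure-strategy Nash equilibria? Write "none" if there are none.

No pure-strategy Nash equilibrium.

(A, W): P1 can switch to B (5 → 12). Not NE.
(A, X): P1 can switch to C (15 → 20). Not NE.
(A, Y): P1 can switch to C (9 → 12). Not NE.
(A, Z): P1 can switch to B (10 → 13). Not NE.
(B, W): P2 can switch to Z (14 → 18). Not NE.
(B, X): P1 can switch to A (8 → 15). Not NE.
(The remaining 14 profiles each have a profitable deviation by the same check.)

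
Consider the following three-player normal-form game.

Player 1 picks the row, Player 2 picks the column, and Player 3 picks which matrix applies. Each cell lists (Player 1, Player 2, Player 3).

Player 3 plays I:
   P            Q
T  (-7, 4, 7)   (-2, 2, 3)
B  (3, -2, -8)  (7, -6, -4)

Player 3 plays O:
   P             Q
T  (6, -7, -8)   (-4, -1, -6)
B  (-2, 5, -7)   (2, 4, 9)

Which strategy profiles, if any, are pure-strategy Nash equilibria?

This game has no pure Nash equilibrium.

Mark each player's best response to every combination of opponents' strategies; a profile where every player is best-responding is a pure Nash equilibrium.
Player 1 against (P, I): payoffs -7, 3 → best response B.
Player 1 against (P, O): payoffs 6, -2 → best response T.
Player 1 against (Q, I): payoffs -2, 7 → best response B.
Player 1 against (Q, O): payoffs -4, 2 → best response B.
Player 2 against (T, I): payoffs 4, 2 → best response P.
Player 2 against (T, O): payoffs -7, -1 → best response Q.
Player 2 against (B, I): payoffs -2, -6 → best response P.
Player 2 against (B, O): payoffs 5, 4 → best response P.
Player 3 against (T, P): payoffs 7, -8 → best response I.
Player 3 against (T, Q): payoffs 3, -6 → best response I.
Player 3 against (B, P): payoffs -8, -7 → best response O.
Player 3 against (B, Q): payoffs -4, 9 → best response O.
No profile is a mutual best response for all players.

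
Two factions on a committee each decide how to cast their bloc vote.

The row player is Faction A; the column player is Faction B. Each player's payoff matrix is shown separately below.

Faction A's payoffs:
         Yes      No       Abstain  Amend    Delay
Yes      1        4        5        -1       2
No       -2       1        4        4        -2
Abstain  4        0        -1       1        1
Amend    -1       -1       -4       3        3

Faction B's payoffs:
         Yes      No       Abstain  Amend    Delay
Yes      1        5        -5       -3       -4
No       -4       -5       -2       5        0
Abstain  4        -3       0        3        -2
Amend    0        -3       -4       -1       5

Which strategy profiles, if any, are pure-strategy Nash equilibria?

For each player, find the best response to each opponent profile; mutual best responses are the pure NE.
Faction A against Yes: payoffs 1, -2, 4, -1 → best response Abstain.
Faction A against No: payoffs 4, 1, 0, -1 → best response Yes.
Faction A against Abstain: payoffs 5, 4, -1, -4 → best response Yes.
Faction A against Amend: payoffs -1, 4, 1, 3 → best response No.
Faction A against Delay: payoffs 2, -2, 1, 3 → best response Amend.
Faction B against Yes: payoffs 1, 5, -5, -3, -4 → best response No.
Faction B against No: payoffs -4, -5, -2, 5, 0 → best response Amend.
Faction B against Abstain: payoffs 4, -3, 0, 3, -2 → best response Yes.
Faction B against Amend: payoffs 0, -3, -4, -1, 5 → best response Delay.
Mutual best responses: (Yes, No); (No, Amend); (Abstain, Yes); (Amend, Delay).

The pure Nash equilibria are (Yes, No); (No, Amend); (Abstain, Yes); (Amend, Delay).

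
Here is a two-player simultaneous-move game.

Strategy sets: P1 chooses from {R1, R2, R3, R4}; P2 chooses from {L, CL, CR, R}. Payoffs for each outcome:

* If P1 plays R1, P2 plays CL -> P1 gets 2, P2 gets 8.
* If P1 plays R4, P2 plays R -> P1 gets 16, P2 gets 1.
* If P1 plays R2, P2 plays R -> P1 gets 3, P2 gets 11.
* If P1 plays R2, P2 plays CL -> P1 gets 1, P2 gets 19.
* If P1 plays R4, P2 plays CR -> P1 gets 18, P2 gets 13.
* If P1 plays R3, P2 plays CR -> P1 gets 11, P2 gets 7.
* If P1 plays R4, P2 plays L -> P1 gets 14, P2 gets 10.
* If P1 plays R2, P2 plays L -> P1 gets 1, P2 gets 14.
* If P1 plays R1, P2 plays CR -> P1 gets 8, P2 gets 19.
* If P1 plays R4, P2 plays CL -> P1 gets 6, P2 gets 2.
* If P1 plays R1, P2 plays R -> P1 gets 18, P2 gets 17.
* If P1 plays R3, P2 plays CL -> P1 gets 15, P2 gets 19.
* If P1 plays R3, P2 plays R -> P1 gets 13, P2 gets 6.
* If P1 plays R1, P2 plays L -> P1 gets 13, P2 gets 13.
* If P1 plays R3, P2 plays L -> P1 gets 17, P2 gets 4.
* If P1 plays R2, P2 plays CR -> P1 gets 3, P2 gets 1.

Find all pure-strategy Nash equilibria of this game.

Mark each player's best response to every combination of opponents' strategies; a profile where every player is best-responding is a pure Nash equilibrium.
P1 against L: payoffs 13, 1, 17, 14 → best response R3.
P1 against CL: payoffs 2, 1, 15, 6 → best response R3.
P1 against CR: payoffs 8, 3, 11, 18 → best response R4.
P1 against R: payoffs 18, 3, 13, 16 → best response R1.
P2 against R1: payoffs 13, 8, 19, 17 → best response CR.
P2 against R2: payoffs 14, 19, 1, 11 → best response CL.
P2 against R3: payoffs 4, 19, 7, 6 → best response CL.
P2 against R4: payoffs 10, 2, 13, 1 → best response CR.
Mutual best responses: (R3, CL); (R4, CR).

(R3, CL) and (R4, CR)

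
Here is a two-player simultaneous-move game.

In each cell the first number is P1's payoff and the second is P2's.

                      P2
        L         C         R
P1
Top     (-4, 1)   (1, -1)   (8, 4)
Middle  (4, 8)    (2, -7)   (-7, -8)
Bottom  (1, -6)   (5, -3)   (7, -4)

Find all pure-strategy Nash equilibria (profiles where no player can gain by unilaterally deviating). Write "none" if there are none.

Check each profile: it is a Nash equilibrium iff no player can strictly gain by switching unilaterally.
(Top, L): P1 can switch to Middle (-4 → 4). Not NE.
(Top, C): P1 can switch to Middle (1 → 2). Not NE.
(Top, R): P1 gets 8, best alternative 7; P2 gets 4, best alternative 1. No profitable deviation — NE.
(Middle, L): P1 gets 4, best alternative 1; P2 gets 8, best alternative -7. No profitable deviation — NE.
(Middle, C): P1 can switch to Bottom (2 → 5). Not NE.
(Middle, R): P1 can switch to Top (-7 → 8). Not NE.
(Bottom, L): P1 can switch to Middle (1 → 4). Not NE.
(Bottom, C): P1 gets 5, best alternative 2; P2 gets -3, best alternative -4. No profitable deviation — NE.
(Bottom, R): P1 can switch to Top (7 → 8). Not NE.

The pure Nash equilibria are (Top, R) and (Middle, L) and (Bottom, C).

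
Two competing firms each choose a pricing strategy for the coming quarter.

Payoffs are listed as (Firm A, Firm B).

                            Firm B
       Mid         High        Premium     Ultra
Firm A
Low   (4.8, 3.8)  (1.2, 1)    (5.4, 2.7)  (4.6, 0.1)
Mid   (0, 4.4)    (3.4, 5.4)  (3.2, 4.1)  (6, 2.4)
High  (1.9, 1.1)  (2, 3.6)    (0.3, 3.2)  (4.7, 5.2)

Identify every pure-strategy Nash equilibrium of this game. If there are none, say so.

(Low, Mid), (Mid, High)

(Low, Mid): Firm A gets 4.8, best alternative 1.9; Firm B gets 3.8, best alternative 2.7. No profitable deviation — NE.
(Low, High): Firm A can switch to Mid (1.2 → 3.4). Not NE.
(Low, Premium): Firm B can switch to Mid (2.7 → 3.8). Not NE.
(Low, Ultra): Firm A can switch to Mid (4.6 → 6). Not NE.
(Mid, Mid): Firm A can switch to Low (0 → 4.8). Not NE.
(Mid, High): Firm A gets 3.4, best alternative 2; Firm B gets 5.4, best alternative 4.4. No profitable deviation — NE.
(Mid, Premium): Firm A can switch to Low (3.2 → 5.4). Not NE.
(Mid, Ultra): Firm B can switch to Mid (2.4 → 4.4). Not NE.
(The remaining 4 profiles each have a profitable deviation by the same check.)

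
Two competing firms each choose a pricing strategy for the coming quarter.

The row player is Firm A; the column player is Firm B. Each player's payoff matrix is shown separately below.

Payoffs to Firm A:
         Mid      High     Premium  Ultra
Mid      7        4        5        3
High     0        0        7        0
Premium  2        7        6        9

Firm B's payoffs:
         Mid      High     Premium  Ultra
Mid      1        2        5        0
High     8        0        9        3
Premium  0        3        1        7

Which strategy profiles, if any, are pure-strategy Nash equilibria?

For each strategy profile, look for a profitable unilateral deviation.
(Mid, Mid): Firm B can switch to High (1 → 2). Not NE.
(Mid, High): Firm A can switch to Premium (4 → 7). Not NE.
(Mid, Premium): Firm A can switch to High (5 → 7). Not NE.
(Mid, Ultra): Firm A can switch to Premium (3 → 9). Not NE.
(High, Mid): Firm A can switch to Mid (0 → 7). Not NE.
(High, High): Firm A can switch to Mid (0 → 4). Not NE.
(High, Premium): Firm A gets 7, best alternative 6; Firm B gets 9, best alternative 8. No profitable deviation — NE.
(High, Ultra): Firm A can switch to Mid (0 → 3). Not NE.
(Premium, Mid): Firm A can switch to Mid (2 → 7). Not NE.
(Premium, Ultra): Firm A gets 9, best alternative 3; Firm B gets 7, best alternative 3. No profitable deviation — NE.
(The remaining 2 profiles each have a profitable deviation by the same check.)

Pure-strategy Nash equilibria: (High, Premium); (Premium, Ultra)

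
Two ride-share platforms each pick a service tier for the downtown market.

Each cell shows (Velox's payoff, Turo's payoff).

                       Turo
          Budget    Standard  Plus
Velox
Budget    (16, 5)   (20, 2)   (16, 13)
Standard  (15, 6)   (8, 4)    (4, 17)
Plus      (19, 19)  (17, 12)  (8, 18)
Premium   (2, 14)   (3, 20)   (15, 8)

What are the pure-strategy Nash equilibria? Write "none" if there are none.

The pure Nash equilibria are (Budget, Plus) and (Plus, Budget).

For each player, find the best response to each opponent profile; mutual best responses are the pure NE.
Velox against Budget: payoffs 16, 15, 19, 2 → best response Plus.
Velox against Standard: payoffs 20, 8, 17, 3 → best response Budget.
Velox against Plus: payoffs 16, 4, 8, 15 → best response Budget.
Turo against Budget: payoffs 5, 2, 13 → best response Plus.
Turo against Standard: payoffs 6, 4, 17 → best response Plus.
Turo against Plus: payoffs 19, 12, 18 → best response Budget.
Turo against Premium: payoffs 14, 20, 8 → best response Standard.
Mutual best responses: (Budget, Plus); (Plus, Budget).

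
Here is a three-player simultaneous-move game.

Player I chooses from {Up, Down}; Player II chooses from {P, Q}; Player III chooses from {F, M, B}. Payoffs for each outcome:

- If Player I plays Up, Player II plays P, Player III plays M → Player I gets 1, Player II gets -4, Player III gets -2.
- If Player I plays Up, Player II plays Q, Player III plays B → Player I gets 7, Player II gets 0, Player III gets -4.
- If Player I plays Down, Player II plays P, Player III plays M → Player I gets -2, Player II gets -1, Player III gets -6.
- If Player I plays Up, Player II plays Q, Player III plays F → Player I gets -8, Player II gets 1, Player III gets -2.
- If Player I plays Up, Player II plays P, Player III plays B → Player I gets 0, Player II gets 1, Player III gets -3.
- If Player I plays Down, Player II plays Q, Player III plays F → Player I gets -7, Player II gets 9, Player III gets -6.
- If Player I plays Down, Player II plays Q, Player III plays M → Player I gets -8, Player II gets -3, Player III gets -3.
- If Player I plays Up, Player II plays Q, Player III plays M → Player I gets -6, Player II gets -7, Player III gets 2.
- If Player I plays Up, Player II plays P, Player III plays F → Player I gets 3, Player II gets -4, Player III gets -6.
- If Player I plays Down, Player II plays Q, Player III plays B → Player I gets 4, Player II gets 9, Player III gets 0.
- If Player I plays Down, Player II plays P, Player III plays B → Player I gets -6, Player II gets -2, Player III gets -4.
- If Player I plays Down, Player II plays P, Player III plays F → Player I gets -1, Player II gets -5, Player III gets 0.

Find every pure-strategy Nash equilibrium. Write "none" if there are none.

(Up, P, F): Player II can switch to Q (-4 → 1). Not NE.
(Up, P, M): Player I gets 1, best alternative -2; Player II gets -4, best alternative -7; Player III gets -2, best alternative -3. No profitable deviation — NE.
(Up, P, B): Player III can switch to M (-3 → -2). Not NE.
(Up, Q, F): Player I can switch to Down (-8 → -7). Not NE.
(Up, Q, M): Player II can switch to P (-7 → -4). Not NE.
(Up, Q, B): Player II can switch to P (0 → 1). Not NE.
(Down, P, F): Player I can switch to Up (-1 → 3). Not NE.
(Down, P, M): Player I can switch to Up (-2 → 1). Not NE.
(Down, P, B): Player I can switch to Up (-6 → 0). Not NE.
(Down, Q, F): Player III can switch to M (-6 → -3). Not NE.
(Down, Q, M): Player I can switch to Up (-8 → -6). Not NE.
(Down, Q, B): Player I can switch to Up (4 → 7). Not NE.

(Up, P, M)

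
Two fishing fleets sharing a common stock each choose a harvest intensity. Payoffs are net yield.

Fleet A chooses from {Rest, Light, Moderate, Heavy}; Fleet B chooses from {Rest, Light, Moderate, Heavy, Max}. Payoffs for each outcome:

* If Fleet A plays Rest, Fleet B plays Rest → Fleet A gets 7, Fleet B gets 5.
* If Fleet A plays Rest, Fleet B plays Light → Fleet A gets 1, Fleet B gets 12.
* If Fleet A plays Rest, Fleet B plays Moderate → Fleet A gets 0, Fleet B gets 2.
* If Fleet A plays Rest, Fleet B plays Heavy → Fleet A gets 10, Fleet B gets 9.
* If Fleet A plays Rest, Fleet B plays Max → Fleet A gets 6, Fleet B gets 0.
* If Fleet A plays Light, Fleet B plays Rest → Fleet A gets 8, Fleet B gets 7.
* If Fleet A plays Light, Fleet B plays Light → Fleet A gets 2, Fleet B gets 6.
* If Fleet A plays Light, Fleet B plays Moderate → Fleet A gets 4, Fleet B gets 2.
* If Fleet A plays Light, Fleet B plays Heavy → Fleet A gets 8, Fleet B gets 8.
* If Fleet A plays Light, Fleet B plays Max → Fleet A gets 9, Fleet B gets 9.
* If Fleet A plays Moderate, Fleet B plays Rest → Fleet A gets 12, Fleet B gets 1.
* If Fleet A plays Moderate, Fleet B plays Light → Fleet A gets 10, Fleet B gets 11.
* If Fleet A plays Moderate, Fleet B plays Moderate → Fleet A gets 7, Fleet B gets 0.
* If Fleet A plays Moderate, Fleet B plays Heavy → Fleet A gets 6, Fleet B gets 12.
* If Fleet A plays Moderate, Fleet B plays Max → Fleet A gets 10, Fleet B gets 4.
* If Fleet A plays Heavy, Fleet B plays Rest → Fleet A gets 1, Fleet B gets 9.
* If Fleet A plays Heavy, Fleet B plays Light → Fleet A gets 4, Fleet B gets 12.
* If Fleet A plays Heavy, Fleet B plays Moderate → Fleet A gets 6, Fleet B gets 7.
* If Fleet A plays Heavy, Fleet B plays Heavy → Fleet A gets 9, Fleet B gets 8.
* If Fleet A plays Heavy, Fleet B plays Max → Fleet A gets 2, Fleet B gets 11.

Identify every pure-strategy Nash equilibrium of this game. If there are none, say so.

There is no pure-strategy Nash equilibrium.

For each player, find the best response to each opponent profile; mutual best responses are the pure NE.
Fleet A against Rest: payoffs 7, 8, 12, 1 → best response Moderate.
Fleet A against Light: payoffs 1, 2, 10, 4 → best response Moderate.
Fleet A against Moderate: payoffs 0, 4, 7, 6 → best response Moderate.
Fleet A against Heavy: payoffs 10, 8, 6, 9 → best response Rest.
Fleet A against Max: payoffs 6, 9, 10, 2 → best response Moderate.
Fleet B against Rest: payoffs 5, 12, 2, 9, 0 → best response Light.
Fleet B against Light: payoffs 7, 6, 2, 8, 9 → best response Max.
Fleet B against Moderate: payoffs 1, 11, 0, 12, 4 → best response Heavy.
Fleet B against Heavy: payoffs 9, 12, 7, 8, 11 → best response Light.
No profile is a mutual best response for all players.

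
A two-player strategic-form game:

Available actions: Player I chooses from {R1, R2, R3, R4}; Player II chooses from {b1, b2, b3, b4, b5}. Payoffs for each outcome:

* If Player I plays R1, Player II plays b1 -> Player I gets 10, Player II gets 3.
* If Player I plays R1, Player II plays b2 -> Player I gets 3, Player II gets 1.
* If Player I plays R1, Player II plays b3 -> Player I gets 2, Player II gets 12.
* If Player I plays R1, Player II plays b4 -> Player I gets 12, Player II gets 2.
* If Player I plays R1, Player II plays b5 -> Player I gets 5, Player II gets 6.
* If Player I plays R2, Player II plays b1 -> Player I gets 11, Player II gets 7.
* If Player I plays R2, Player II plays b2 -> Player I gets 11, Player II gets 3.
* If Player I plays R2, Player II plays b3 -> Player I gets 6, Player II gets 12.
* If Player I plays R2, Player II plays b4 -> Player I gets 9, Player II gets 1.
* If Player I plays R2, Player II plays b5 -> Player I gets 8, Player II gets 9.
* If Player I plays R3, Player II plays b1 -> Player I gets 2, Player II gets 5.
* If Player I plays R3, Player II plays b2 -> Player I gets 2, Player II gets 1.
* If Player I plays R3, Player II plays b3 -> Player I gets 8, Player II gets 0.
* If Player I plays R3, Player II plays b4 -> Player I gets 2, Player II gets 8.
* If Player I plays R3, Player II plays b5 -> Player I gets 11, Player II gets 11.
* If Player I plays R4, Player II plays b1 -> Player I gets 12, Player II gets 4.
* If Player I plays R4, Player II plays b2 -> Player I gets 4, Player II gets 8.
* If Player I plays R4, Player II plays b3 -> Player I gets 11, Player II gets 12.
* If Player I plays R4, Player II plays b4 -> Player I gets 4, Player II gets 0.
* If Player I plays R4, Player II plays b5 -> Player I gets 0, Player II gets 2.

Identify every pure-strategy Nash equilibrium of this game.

Pure-strategy Nash equilibria: (R3, b5); (R4, b3)

Check each profile: it is a Nash equilibrium iff no player can strictly gain by switching unilaterally.
(R1, b1): Player I can switch to R2 (10 → 11). Not NE.
(R1, b2): Player I can switch to R2 (3 → 11). Not NE.
(R1, b3): Player I can switch to R2 (2 → 6). Not NE.
(R1, b4): Player II can switch to b1 (2 → 3). Not NE.
(R1, b5): Player I can switch to R2 (5 → 8). Not NE.
(R2, b1): Player I can switch to R4 (11 → 12). Not NE.
(R3, b5): Player I gets 11, best alternative 8; Player II gets 11, best alternative 8. No profitable deviation — NE.
(R4, b3): Player I gets 11, best alternative 8; Player II gets 12, best alternative 8. No profitable deviation — NE.
(The remaining 12 profiles each have a profitable deviation by the same check.)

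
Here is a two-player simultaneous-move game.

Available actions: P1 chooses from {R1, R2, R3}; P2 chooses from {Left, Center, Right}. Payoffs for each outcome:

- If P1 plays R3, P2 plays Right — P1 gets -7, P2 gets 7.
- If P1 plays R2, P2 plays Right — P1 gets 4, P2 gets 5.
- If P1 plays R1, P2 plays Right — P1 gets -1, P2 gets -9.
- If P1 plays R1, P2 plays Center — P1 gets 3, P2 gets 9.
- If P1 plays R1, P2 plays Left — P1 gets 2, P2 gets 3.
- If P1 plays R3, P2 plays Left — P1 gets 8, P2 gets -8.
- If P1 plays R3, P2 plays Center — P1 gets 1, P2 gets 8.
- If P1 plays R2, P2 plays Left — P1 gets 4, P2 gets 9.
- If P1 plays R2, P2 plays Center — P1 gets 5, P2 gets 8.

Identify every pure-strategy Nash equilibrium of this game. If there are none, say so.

Mark each player's best response to every combination of opponents' strategies; a profile where every player is best-responding is a pure Nash equilibrium.
P1 against Left: payoffs 2, 4, 8 → best response R3.
P1 against Center: payoffs 3, 5, 1 → best response R2.
P1 against Right: payoffs -1, 4, -7 → best response R2.
P2 against R1: payoffs 3, 9, -9 → best response Center.
P2 against R2: payoffs 9, 8, 5 → best response Left.
P2 against R3: payoffs -8, 8, 7 → best response Center.
No profile is a mutual best response for all players.

There is no pure-strategy Nash equilibrium.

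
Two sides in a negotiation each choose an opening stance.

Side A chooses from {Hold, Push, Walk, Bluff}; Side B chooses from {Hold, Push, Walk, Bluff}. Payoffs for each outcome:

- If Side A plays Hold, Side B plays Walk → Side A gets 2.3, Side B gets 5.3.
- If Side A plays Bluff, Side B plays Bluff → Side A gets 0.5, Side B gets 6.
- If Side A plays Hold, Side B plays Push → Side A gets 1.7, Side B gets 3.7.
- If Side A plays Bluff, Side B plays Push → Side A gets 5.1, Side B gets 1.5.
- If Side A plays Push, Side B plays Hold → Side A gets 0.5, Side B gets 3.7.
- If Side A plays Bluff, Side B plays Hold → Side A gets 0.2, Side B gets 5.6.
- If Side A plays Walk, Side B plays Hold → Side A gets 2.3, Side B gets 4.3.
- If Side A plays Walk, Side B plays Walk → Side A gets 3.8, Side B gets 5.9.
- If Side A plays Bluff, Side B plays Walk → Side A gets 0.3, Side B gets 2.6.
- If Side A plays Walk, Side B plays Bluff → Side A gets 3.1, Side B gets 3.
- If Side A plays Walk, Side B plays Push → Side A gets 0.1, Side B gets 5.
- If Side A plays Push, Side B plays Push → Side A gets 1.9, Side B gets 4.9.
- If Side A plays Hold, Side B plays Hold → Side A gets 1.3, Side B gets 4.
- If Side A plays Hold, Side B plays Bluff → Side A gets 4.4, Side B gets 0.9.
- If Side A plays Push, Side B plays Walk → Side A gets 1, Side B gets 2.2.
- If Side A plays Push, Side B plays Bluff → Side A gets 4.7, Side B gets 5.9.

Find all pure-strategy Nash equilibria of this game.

Pure-strategy Nash equilibria: (Push, Bluff), (Walk, Walk)

Side A against Hold: payoffs 1.3, 0.5, 2.3, 0.2 → best response Walk.
Side A against Push: payoffs 1.7, 1.9, 0.1, 5.1 → best response Bluff.
Side A against Walk: payoffs 2.3, 1, 3.8, 0.3 → best response Walk.
Side A against Bluff: payoffs 4.4, 4.7, 3.1, 0.5 → best response Push.
Side B against Hold: payoffs 4, 3.7, 5.3, 0.9 → best response Walk.
Side B against Push: payoffs 3.7, 4.9, 2.2, 5.9 → best response Bluff.
Side B against Walk: payoffs 4.3, 5, 5.9, 3 → best response Walk.
Side B against Bluff: payoffs 5.6, 1.5, 2.6, 6 → best response Bluff.
Mutual best responses: (Push, Bluff); (Walk, Walk).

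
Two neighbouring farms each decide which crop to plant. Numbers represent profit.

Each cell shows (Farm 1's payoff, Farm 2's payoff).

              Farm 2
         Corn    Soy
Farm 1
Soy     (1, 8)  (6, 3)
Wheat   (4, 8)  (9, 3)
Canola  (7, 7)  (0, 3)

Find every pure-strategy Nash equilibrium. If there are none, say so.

Mark each player's best response to every combination of opponents' strategies; a profile where every player is best-responding is a pure Nash equilibrium.
Farm 1 against Corn: payoffs 1, 4, 7 → best response Canola.
Farm 1 against Soy: payoffs 6, 9, 0 → best response Wheat.
Farm 2 against Soy: payoffs 8, 3 → best response Corn.
Farm 2 against Wheat: payoffs 8, 3 → best response Corn.
Farm 2 against Canola: payoffs 7, 3 → best response Corn.
Mutual best responses: (Canola, Corn).

(Canola, Corn)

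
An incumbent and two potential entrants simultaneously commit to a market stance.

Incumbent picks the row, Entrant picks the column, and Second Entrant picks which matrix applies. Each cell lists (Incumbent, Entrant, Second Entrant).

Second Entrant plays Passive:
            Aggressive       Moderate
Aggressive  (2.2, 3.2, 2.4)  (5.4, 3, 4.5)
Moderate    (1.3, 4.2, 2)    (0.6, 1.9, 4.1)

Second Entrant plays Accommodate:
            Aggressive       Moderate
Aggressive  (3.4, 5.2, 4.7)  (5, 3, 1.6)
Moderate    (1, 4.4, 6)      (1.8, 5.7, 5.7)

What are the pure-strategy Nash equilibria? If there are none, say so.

(Aggressive, Aggressive, Accommodate)

Incumbent against (Aggressive, Passive): payoffs 2.2, 1.3 → best response Aggressive.
Incumbent against (Aggressive, Accommodate): payoffs 3.4, 1 → best response Aggressive.
Incumbent against (Moderate, Passive): payoffs 5.4, 0.6 → best response Aggressive.
Incumbent against (Moderate, Accommodate): payoffs 5, 1.8 → best response Aggressive.
Entrant against (Aggressive, Passive): payoffs 3.2, 3 → best response Aggressive.
Entrant against (Aggressive, Accommodate): payoffs 5.2, 3 → best response Aggressive.
Entrant against (Moderate, Passive): payoffs 4.2, 1.9 → best response Aggressive.
Entrant against (Moderate, Accommodate): payoffs 4.4, 5.7 → best response Moderate.
Second Entrant against (Aggressive, Aggressive): payoffs 2.4, 4.7 → best response Accommodate.
Second Entrant against (Aggressive, Moderate): payoffs 4.5, 1.6 → best response Passive.
Second Entrant against (Moderate, Aggressive): payoffs 2, 6 → best response Accommodate.
Second Entrant against (Moderate, Moderate): payoffs 4.1, 5.7 → best response Accommodate.
Mutual best responses: (Aggressive, Aggressive, Accommodate).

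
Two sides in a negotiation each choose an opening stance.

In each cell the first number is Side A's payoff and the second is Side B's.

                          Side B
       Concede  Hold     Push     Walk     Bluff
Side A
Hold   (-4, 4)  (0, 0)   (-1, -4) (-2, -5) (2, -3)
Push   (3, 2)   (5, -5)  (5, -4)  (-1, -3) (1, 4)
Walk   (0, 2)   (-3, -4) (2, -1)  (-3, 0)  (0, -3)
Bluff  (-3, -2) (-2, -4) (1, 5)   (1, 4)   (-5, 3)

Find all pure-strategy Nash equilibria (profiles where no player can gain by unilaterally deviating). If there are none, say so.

Side A against Concede: payoffs -4, 3, 0, -3 → best response Push.
Side A against Hold: payoffs 0, 5, -3, -2 → best response Push.
Side A against Push: payoffs -1, 5, 2, 1 → best response Push.
Side A against Walk: payoffs -2, -1, -3, 1 → best response Bluff.
Side A against Bluff: payoffs 2, 1, 0, -5 → best response Hold.
Side B against Hold: payoffs 4, 0, -4, -5, -3 → best response Concede.
Side B against Push: payoffs 2, -5, -4, -3, 4 → best response Bluff.
Side B against Walk: payoffs 2, -4, -1, 0, -3 → best response Concede.
Side B against Bluff: payoffs -2, -4, 5, 4, 3 → best response Push.
No profile is a mutual best response for all players.

No pure-strategy Nash equilibrium.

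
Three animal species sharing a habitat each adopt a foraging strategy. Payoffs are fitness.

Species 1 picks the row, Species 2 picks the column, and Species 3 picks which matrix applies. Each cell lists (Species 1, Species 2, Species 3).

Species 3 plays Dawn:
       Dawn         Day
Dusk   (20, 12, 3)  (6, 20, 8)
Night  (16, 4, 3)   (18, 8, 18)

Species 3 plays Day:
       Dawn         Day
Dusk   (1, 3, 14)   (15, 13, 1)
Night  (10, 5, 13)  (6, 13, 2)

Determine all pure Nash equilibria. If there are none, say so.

For each player, find the best response to each opponent profile; mutual best responses are the pure NE.
Species 1 against (Dawn, Dawn): payoffs 20, 16 → best response Dusk.
Species 1 against (Dawn, Day): payoffs 1, 10 → best response Night.
Species 1 against (Day, Dawn): payoffs 6, 18 → best response Night.
Species 1 against (Day, Day): payoffs 15, 6 → best response Dusk.
Species 2 against (Dusk, Dawn): payoffs 12, 20 → best response Day.
Species 2 against (Dusk, Day): payoffs 3, 13 → best response Day.
Species 2 against (Night, Dawn): payoffs 4, 8 → best response Day.
Species 2 against (Night, Day): payoffs 5, 13 → best response Day.
Species 3 against (Dusk, Dawn): payoffs 3, 14 → best response Day.
Species 3 against (Dusk, Day): payoffs 8, 1 → best response Dawn.
Species 3 against (Night, Dawn): payoffs 3, 13 → best response Day.
Species 3 against (Night, Day): payoffs 18, 2 → best response Dawn.
Mutual best responses: (Night, Day, Dawn).

The unique pure-strategy Nash equilibrium is (Night, Day, Dawn).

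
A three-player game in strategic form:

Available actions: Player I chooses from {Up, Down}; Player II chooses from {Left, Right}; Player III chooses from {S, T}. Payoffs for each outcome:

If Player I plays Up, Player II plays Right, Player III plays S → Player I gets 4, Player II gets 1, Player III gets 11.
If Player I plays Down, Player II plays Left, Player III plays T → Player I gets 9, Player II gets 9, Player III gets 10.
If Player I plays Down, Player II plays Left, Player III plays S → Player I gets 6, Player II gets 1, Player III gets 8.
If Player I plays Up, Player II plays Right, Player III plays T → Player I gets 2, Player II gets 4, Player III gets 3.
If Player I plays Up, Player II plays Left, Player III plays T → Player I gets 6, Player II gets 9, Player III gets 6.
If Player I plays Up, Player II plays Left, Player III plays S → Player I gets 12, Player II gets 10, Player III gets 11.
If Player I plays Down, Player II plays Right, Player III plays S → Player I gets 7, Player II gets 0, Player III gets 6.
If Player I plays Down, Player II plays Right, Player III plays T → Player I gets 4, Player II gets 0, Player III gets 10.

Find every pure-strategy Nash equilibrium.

Pure-strategy Nash equilibria: (Up, Left, S), (Down, Left, T)

For each strategy profile, look for a profitable unilateral deviation.
(Up, Left, S): Player I gets 12, best alternative 6; Player II gets 10, best alternative 1; Player III gets 11, best alternative 6. No profitable deviation — NE.
(Up, Left, T): Player I can switch to Down (6 → 9). Not NE.
(Up, Right, S): Player I can switch to Down (4 → 7). Not NE.
(Up, Right, T): Player I can switch to Down (2 → 4). Not NE.
(Down, Left, S): Player I can switch to Up (6 → 12). Not NE.
(Down, Left, T): Player I gets 9, best alternative 6; Player II gets 9, best alternative 0; Player III gets 10, best alternative 8. No profitable deviation — NE.
(Down, Right, S): Player II can switch to Left (0 → 1). Not NE.
(Down, Right, T): Player II can switch to Left (0 → 9). Not NE.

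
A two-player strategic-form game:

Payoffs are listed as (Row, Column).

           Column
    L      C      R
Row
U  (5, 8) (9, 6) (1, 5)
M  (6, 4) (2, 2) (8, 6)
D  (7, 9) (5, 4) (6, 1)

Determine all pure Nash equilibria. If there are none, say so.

(U, L): Row can switch to M (5 → 6). Not NE.
(U, C): Column can switch to L (6 → 8). Not NE.
(U, R): Row can switch to M (1 → 8). Not NE.
(M, L): Row can switch to D (6 → 7). Not NE.
(M, C): Row can switch to U (2 → 9). Not NE.
(M, R): Row gets 8, best alternative 6; Column gets 6, best alternative 4. No profitable deviation — NE.
(D, L): Row gets 7, best alternative 6; Column gets 9, best alternative 4. No profitable deviation — NE.
(D, C): Row can switch to U (5 → 9). Not NE.
(D, R): Row can switch to M (6 → 8). Not NE.

The pure Nash equilibria are (M, R), (D, L).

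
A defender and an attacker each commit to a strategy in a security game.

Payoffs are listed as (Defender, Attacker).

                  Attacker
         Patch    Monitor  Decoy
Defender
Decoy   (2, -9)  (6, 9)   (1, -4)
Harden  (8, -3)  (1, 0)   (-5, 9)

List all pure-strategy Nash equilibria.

Pure NE: (Decoy, Monitor)

(Decoy, Patch): Defender can switch to Harden (2 → 8). Not NE.
(Decoy, Monitor): Defender gets 6, best alternative 1; Attacker gets 9, best alternative -4. No profitable deviation — NE.
(Decoy, Decoy): Attacker can switch to Monitor (-4 → 9). Not NE.
(Harden, Patch): Attacker can switch to Monitor (-3 → 0). Not NE.
(Harden, Monitor): Defender can switch to Decoy (1 → 6). Not NE.
(Harden, Decoy): Defender can switch to Decoy (-5 → 1). Not NE.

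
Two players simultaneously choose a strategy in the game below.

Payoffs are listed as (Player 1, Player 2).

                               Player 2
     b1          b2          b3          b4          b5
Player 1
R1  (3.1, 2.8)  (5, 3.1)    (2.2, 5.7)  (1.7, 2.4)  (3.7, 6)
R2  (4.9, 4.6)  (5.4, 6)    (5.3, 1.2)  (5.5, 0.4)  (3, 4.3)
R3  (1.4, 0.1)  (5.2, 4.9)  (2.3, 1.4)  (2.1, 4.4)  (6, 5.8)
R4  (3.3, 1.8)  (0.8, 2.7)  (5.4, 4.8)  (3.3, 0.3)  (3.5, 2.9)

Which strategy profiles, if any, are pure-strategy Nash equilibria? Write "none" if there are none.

Player 1 against b1: payoffs 3.1, 4.9, 1.4, 3.3 → best response R2.
Player 1 against b2: payoffs 5, 5.4, 5.2, 0.8 → best response R2.
Player 1 against b3: payoffs 2.2, 5.3, 2.3, 5.4 → best response R4.
Player 1 against b4: payoffs 1.7, 5.5, 2.1, 3.3 → best response R2.
Player 1 against b5: payoffs 3.7, 3, 6, 3.5 → best response R3.
Player 2 against R1: payoffs 2.8, 3.1, 5.7, 2.4, 6 → best response b5.
Player 2 against R2: payoffs 4.6, 6, 1.2, 0.4, 4.3 → best response b2.
Player 2 against R3: payoffs 0.1, 4.9, 1.4, 4.4, 5.8 → best response b5.
Player 2 against R4: payoffs 1.8, 2.7, 4.8, 0.3, 2.9 → best response b3.
Mutual best responses: (R2, b2); (R3, b5); (R4, b3).

(R2, b2) and (R3, b5) and (R4, b3)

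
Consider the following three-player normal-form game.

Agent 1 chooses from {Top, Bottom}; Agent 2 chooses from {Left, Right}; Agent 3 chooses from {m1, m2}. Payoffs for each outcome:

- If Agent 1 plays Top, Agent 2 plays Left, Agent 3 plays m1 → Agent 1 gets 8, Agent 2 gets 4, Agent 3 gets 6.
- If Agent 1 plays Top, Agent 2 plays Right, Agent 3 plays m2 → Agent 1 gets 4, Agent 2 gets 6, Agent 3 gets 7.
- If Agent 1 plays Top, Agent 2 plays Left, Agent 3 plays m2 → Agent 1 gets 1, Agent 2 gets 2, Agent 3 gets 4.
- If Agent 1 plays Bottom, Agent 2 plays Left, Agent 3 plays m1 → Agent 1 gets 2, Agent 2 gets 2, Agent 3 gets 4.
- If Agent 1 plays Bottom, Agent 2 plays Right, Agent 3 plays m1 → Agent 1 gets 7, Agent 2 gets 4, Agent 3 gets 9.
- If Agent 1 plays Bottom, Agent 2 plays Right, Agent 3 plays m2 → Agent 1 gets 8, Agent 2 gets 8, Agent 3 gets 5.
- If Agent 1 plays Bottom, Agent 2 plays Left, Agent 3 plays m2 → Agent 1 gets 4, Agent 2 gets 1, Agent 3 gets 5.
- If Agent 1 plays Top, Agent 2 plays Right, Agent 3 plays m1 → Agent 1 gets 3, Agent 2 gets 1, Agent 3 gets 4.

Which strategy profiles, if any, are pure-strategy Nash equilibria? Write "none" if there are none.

Agent 1 against (Left, m1): payoffs 8, 2 → best response Top.
Agent 1 against (Left, m2): payoffs 1, 4 → best response Bottom.
Agent 1 against (Right, m1): payoffs 3, 7 → best response Bottom.
Agent 1 against (Right, m2): payoffs 4, 8 → best response Bottom.
Agent 2 against (Top, m1): payoffs 4, 1 → best response Left.
Agent 2 against (Top, m2): payoffs 2, 6 → best response Right.
Agent 2 against (Bottom, m1): payoffs 2, 4 → best response Right.
Agent 2 against (Bottom, m2): payoffs 1, 8 → best response Right.
Agent 3 against (Top, Left): payoffs 6, 4 → best response m1.
Agent 3 against (Top, Right): payoffs 4, 7 → best response m2.
Agent 3 against (Bottom, Left): payoffs 4, 5 → best response m2.
Agent 3 against (Bottom, Right): payoffs 9, 5 → best response m1.
Mutual best responses: (Top, Left, m1); (Bottom, Right, m1).

Pure-strategy Nash equilibria: (Top, Left, m1); (Bottom, Right, m1)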